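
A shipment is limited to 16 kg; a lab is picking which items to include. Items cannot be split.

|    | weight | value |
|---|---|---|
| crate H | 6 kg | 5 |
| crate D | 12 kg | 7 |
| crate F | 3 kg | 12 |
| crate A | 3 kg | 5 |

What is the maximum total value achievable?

22

Allowing fractional choices, the relaxed optimum would be about 24.3, but items are indivisible.
crate D + crate F: weight 12 + 3 = 15 ≤ 16, value 7 + 12 = 19.
crate F + crate A: weight 3 + 3 = 6 ≤ 16, value 12 + 5 = 17.
crate H + crate F + crate A: weight 6 + 3 + 3 = 12 ≤ 16, value 5 + 12 + 5 = 22.
Best is crate H, crate F, and crate A with total value 22.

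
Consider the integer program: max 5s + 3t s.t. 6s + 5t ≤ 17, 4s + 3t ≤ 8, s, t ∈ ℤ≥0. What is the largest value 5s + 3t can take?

10

(s,t)=(2,0): 6·2+5·0=12≤17, 4·2+3·0=8≤8, objective 10.
(s,t)=(1,1): 6·1+5·1=11≤17, 4·1+3·1=7≤8, objective 8.
Maximum is 10 at (s,t)=(2,0).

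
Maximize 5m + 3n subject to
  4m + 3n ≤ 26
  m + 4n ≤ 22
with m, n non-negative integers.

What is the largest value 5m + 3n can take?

Relaxing integrality, the LP optimum is 32.50 at (m,n) = (6.5, 0), which is not an integer point.
(m,n)=(5,2): 4·5+3·2=26≤26, 1·5+4·2=13≤22, objective 31.
(m,n)=(6,0): 4·6+3·0=24≤26, 1·6+4·0=6≤22, objective 30.
(m,n)=(4,3): 4·4+3·3=25≤26, 1·4+4·3=16≤22, objective 29.
Maximum is 31 at (m,n)=(5,2).

31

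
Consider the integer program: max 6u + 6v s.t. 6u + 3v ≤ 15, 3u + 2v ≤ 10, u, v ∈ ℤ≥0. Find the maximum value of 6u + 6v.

30

(u,v)=(0,5): 6·0+3·5=15≤15, 3·0+2·5=10≤10, objective 30.
(u,v)=(0,4): 6·0+3·4=12≤15, 3·0+2·4=8≤10, objective 24.
The best lattice point is (0,5), giving 30.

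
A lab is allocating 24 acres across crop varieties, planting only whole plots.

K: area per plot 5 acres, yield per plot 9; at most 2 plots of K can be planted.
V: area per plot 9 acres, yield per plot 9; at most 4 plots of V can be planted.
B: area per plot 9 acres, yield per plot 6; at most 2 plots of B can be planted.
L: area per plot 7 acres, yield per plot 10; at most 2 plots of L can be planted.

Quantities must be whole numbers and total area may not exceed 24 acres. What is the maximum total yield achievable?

38

This is a bounded integer knapsack.
Take 2×K and 2×L: area 24 ≤ 24, yield 2·9 + 2·10 = 38.
K has the best ratio (9/5) and is taken to its limit of 2; remaining capacity is filled optimally with the others.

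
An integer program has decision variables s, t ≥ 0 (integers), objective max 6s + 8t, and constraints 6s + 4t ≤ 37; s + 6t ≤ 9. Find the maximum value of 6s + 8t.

36

Relaxing integrality, the LP optimum is 39.12 at (s,t) = (5.81, 0.531), which is not an integer point.
(s,t)=(6,0): 6·6+4·0=36≤37, 1·6+6·0=6≤9, objective 36.
(s,t)=(5,0): 6·5+4·0=30≤37, 1·5+6·0=5≤9, objective 30.
Maximum is 36 at (s,t)=(6,0).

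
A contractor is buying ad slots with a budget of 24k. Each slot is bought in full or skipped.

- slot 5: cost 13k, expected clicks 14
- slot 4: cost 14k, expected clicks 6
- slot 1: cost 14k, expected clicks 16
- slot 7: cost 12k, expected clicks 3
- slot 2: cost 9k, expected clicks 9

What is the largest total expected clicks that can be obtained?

Take slot 1 and slot 2: cost 14 + 9 = 23 ≤ 24, expected clicks 16 + 9 = 25.
No other feasible combination does better.

25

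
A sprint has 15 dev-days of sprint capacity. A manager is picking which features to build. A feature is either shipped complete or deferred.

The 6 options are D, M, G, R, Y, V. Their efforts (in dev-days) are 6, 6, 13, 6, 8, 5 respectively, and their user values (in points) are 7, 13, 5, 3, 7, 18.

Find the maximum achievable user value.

Treat it as a binary knapsack problem.
Allowing fractional choices, the relaxed optimum would be about 35.7, but features are indivisible.
Y + V: effort 8 + 5 = 13 ≤ 15, user value 7 + 18 = 25.
M + V: effort 6 + 5 = 11 ≤ 15, user value 13 + 18 = 31.
D + V: effort 6 + 5 = 11 ≤ 15, user value 7 + 18 = 25.
Best is M and V with total user value 31.

31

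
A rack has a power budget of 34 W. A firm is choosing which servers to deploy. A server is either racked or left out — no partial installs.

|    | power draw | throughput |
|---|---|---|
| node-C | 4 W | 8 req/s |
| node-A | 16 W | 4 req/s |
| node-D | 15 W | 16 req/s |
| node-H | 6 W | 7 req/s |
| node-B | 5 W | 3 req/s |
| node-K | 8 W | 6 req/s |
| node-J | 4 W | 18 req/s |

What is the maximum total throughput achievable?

52

Allowing fractional choices, the relaxed optimum would be about 52.8, but servers are indivisible.
node-C + node-D + node-K + node-J: power draw 4 + 15 + 8 + 4 = 31 ≤ 34, throughput 8 + 16 + 6 + 18 = 48.
node-C + node-D + node-H + node-J: power draw 4 + 15 + 6 + 4 = 29 ≤ 34, throughput 8 + 16 + 7 + 18 = 49.
node-C + node-D + node-H + node-B + node-J: power draw 4 + 15 + 6 + 5 + 4 = 34 ≤ 34, throughput 8 + 16 + 7 + 3 + 18 = 52.
Best is node-C, node-D, node-H, node-B, and node-J with total throughput 52.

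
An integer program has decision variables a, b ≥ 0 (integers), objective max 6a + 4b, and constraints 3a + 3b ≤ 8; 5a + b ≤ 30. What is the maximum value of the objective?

Relaxing integrality, the LP optimum is 16.00 at (a,b) = (2.67, 0), which is not an integer point.
(a,b)=(2,0): 3·2+3·0=6≤8, 5·2+1·0=10≤30, objective 12.
(a,b)=(1,1): 3·1+3·1=6≤8, 5·1+1·1=6≤30, objective 10.
(a,b)=(1,0): 3·1+3·0=3≤8, 5·1+1·0=5≤30, objective 6.
No feasible integer point exceeds 12.

12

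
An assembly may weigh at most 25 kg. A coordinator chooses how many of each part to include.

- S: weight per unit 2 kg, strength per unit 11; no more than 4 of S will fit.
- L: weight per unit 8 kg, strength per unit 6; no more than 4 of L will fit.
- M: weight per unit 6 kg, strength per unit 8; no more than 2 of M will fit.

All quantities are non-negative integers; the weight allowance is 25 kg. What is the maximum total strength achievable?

60

This is a bounded integer knapsack.
S has the best ratio (11/2); taking only S gives at most 4×11 = 44 (stopped by the supply cap of 4).
Mixing does better — 4×S and 2×M: weight 20 ≤ 25, strength 4·11 + 2·8 = 60.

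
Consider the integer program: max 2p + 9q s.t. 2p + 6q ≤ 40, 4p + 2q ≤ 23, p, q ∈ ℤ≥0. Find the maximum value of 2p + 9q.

58

(p,q)=(2,6) is feasible, giving 58.
(p,q)=(1,6) is feasible, giving 56.
(p,q)=(0,6) is feasible, giving 54.
(p,q)=(3,5) is feasible, giving 51.
No feasible integer point exceeds 58.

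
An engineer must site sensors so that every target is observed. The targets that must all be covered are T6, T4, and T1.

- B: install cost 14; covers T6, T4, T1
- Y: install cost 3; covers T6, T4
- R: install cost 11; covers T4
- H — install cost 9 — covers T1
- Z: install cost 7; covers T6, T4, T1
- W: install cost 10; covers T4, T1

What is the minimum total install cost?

This is a weighted set-cover instance.
Z alone covers T6, T4, T1 — every target.
Total install cost: 7.

7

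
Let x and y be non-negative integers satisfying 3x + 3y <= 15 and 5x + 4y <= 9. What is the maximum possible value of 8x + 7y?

15

The continuous relaxation peaks at (0, 2.25) with value 15.75; rounding to a feasible lattice point costs some objective.
(x,y)=(1,1): 3·1+3·1=6≤15, 5·1+4·1=9≤9, objective 15.
(x,y)=(0,2): 3·0+3·2=6≤15, 5·0+4·2=8≤9, objective 14.
(x,y)=(1,0): 3·1+3·0=3≤15, 5·1+4·0=5≤9, objective 8.
(x,y)=(0,1): 3·0+3·1=3≤15, 5·0+4·1=4≤9, objective 7.
No feasible integer point exceeds 15.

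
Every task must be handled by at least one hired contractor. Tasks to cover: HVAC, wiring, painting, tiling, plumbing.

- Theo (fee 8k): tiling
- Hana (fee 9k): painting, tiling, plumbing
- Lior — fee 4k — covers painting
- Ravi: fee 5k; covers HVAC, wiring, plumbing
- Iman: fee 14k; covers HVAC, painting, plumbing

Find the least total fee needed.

14

The greedy cost-per-new-task heuristic would pick Ravi, Lior, and Theo for 17, but a cheaper cover exists.
Choose Hana and Ravi: together they cover HVAC, wiring, painting, tiling, plumbing — every task.
Total fee: 9 + 5 = 14.
No cover costs less than 14.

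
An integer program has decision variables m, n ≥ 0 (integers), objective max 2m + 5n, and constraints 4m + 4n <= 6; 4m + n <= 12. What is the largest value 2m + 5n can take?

(m,n)=(0,1): 4·0+4·1=4≤6, 4·0+1·1=1≤12, objective 5.
(m,n)=(1,0): 4·1+4·0=4≤6, 4·1+1·0=4≤12, objective 2.
(m,n)=(0,0): 4·0+4·0=0≤6, 4·0+1·0=0≤12, objective 0.
Maximum is 5 at (m,n)=(0,1).

5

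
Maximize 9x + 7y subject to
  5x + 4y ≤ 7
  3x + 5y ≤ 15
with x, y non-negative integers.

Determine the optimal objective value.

(x,y)=(1,0) is feasible, giving 9.
(x,y)=(0,1) is feasible, giving 7.
(x,y)=(0,0) is feasible, giving 0.
No feasible integer point exceeds 9.

9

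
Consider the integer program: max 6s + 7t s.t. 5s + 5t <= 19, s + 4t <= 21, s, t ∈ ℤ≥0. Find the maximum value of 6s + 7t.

21

Relaxing integrality, the LP optimum is 26.60 at (s,t) = (0, 3.8), which is not an integer point.
(s,t)=(0,3): 5·0+5·3=15≤19, 1·0+4·3=12≤21, objective 21.
(s,t)=(1,2): 5·1+5·2=15≤19, 1·1+4·2=9≤21, objective 20.
(s,t)=(0,2): 5·0+5·2=10≤19, 1·0+4·2=8≤21, objective 14.
No feasible integer point exceeds 21.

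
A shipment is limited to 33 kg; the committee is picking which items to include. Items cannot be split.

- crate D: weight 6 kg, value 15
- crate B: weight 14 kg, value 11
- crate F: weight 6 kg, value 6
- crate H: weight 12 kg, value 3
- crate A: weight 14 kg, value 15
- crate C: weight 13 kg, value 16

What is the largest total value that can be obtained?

46

Treat it as a binary knapsack problem.
crate D + crate F + crate C: weight 6 + 6 + 13 = 25 ≤ 33, value 15 + 6 + 16 = 37.
crate D + crate A + crate C: weight 6 + 14 + 13 = 33 ≤ 33, value 15 + 15 + 16 = 46.
crate D + crate B + crate C: weight 6 + 14 + 13 = 33 ≤ 33, value 15 + 11 + 16 = 42.
Best is crate D, crate A, and crate C with total value 46.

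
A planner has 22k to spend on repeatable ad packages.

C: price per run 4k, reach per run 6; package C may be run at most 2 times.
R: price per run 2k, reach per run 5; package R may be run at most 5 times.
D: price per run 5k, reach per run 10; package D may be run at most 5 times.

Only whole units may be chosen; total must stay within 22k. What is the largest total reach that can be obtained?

46

This is a bounded integer knapsack.
R has the best ratio (5/2); taking only R gives at most 5×5 = 25 (stopped by the supply cap of 5).
Mixing does better — 1×C, 4×R, and 2×D: price 22 ≤ 22, reach 1·6 + 4·5 + 2·10 = 46.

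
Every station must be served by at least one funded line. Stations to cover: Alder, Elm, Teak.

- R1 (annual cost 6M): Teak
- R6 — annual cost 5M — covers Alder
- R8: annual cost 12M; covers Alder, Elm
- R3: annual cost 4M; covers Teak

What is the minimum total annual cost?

16

The greedy cost-per-new-station heuristic would pick R3, R6, and R8 for 21, but a cheaper cover exists.
Choose R8 and R3: together they cover Alder, Elm, Teak — every station.
Total annual cost: 12 + 4 = 16.
No cover costs less than 16.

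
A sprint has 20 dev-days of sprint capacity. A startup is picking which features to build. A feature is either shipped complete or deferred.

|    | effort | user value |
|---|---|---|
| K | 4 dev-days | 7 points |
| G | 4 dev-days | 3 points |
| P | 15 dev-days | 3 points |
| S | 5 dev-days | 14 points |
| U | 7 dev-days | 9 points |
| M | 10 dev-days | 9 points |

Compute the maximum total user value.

33

This is an integer program with binary decision variables.
Take K, G, S, and U: effort 4 + 4 + 5 + 7 = 20 ≤ 20, user value 7 + 3 + 14 + 9 = 33.
No other feasible combination does better.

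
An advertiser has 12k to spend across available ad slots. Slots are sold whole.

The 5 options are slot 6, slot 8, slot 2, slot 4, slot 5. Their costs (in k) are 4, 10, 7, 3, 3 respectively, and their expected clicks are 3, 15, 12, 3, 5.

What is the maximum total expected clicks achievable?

17

Allowing fractional choices, the relaxed optimum would be about 20.0, but ad slots are indivisible.
slot 8: cost 10 ≤ 12, expected clicks 15.
slot 2 + slot 5: cost 7 + 3 = 10 ≤ 12, expected clicks 12 + 5 = 17.
Best is slot 2 and slot 5 with total expected clicks 17.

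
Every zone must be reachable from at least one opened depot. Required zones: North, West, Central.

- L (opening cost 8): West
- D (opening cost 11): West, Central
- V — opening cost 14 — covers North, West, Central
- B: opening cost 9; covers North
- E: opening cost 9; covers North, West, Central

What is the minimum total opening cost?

E alone covers North, West, Central — every zone.
Total opening cost: 9.

9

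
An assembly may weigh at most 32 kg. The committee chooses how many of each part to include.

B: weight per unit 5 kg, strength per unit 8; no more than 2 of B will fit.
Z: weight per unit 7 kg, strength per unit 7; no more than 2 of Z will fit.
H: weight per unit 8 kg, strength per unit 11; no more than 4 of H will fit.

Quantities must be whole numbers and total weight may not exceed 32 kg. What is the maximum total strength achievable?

B has the best ratio (8/5); taking only B gives at most 2×8 = 16 (stopped by the supply cap of 2).
Mixing does better — 4×H: weight 32 ≤ 32, strength 4·11 = 44.

44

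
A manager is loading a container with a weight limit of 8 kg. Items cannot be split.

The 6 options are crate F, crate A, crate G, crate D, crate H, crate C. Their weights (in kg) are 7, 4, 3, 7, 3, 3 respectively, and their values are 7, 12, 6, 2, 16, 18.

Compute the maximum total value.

Take crate H and crate C: weight 3 + 3 = 6 ≤ 8, value 16 + 18 = 34.
No other feasible combination does better.

34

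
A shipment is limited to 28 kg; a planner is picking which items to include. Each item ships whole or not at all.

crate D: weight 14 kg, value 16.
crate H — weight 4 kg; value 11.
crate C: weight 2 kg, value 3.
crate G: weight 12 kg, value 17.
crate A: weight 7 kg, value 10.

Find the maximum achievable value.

Allowing fractional choices, the relaxed optimum would be about 44.4, but items are indivisible.
crate H + crate C + crate G + crate A: weight 4 + 2 + 12 + 7 = 25 ≤ 28, value 11 + 3 + 17 + 10 = 41.
crate H + crate G + crate A: weight 4 + 12 + 7 = 23 ≤ 28, value 11 + 17 + 10 = 38.
crate D + crate H + crate C + crate A: weight 14 + 4 + 2 + 7 = 27 ≤ 28, value 16 + 11 + 3 + 10 = 40.
Best is crate H, crate C, crate G, and crate A with total value 41.

41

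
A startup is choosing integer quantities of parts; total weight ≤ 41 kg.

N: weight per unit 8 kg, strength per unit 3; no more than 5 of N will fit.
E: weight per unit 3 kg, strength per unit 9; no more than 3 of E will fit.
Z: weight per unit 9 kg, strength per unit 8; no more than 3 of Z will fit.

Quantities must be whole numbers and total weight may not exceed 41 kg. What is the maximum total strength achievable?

This is a bounded integer knapsack.
E has the best ratio (9/3); taking only E gives at most 3×9 = 27 (stopped by the supply cap of 3).
Mixing does better — 3×E and 3×Z: weight 36 ≤ 41, strength 3·9 + 3·8 = 51.

51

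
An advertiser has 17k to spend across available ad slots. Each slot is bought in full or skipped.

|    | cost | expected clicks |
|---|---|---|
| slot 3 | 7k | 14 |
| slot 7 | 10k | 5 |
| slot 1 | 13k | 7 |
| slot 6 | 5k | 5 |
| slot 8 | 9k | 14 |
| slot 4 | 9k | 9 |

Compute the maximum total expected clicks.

28

slot 3 + slot 4: cost 7 + 9 = 16 ≤ 17, expected clicks 14 + 9 = 23.
slot 3 + slot 8: cost 7 + 9 = 16 ≤ 17, expected clicks 14 + 14 = 28.
slot 3 + slot 6: cost 7 + 5 = 12 ≤ 17, expected clicks 14 + 5 = 19.
Best is slot 3 and slot 8 with total expected clicks 28.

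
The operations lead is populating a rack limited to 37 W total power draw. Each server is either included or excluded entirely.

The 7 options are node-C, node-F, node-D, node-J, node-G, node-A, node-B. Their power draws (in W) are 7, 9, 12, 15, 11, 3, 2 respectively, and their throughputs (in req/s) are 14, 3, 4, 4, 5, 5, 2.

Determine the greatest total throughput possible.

30

This is a 0-1 knapsack instance.
Take node-C, node-D, node-G, node-A, and node-B: power draw 7 + 12 + 11 + 3 + 2 = 35 ≤ 37, throughput 14 + 4 + 5 + 5 + 2 = 30.
No other feasible combination does better.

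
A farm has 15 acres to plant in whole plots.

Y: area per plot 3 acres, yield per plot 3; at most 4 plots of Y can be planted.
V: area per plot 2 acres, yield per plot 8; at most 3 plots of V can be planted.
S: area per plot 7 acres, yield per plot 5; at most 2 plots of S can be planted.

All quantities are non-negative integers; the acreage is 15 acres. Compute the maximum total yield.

33

This is a bounded integer knapsack.
V has the best ratio (8/2); taking only V gives at most 3×8 = 24 (stopped by the supply cap of 3).
Mixing does better — 3×Y and 3×V: area 15 ≤ 15, yield 3·3 + 3·8 = 33.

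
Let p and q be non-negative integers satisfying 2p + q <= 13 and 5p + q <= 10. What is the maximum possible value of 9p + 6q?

(p,q)=(0,10): 2·0+1·10=10≤13, 5·0+1·10=10≤10, objective 60.
(p,q)=(0,9): 2·0+1·9=9≤13, 5·0+1·9=9≤10, objective 54.
The best lattice point is (0,10), giving 60.

60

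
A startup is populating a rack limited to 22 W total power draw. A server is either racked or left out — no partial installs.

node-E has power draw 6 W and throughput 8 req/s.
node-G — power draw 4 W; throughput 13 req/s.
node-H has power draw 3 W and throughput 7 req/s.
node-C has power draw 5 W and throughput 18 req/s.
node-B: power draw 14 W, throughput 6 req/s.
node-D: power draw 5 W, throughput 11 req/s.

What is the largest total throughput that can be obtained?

Allowing fractional choices, the relaxed optimum would be about 55.7, but servers are indivisible.
node-E + node-G + node-C + node-D: power draw 6 + 4 + 5 + 5 = 20 ≤ 22, throughput 8 + 13 + 18 + 11 = 50.
node-G + node-H + node-C + node-D: power draw 4 + 3 + 5 + 5 = 17 ≤ 22, throughput 13 + 7 + 18 + 11 = 49.
Best is node-E, node-G, node-C, and node-D with total throughput 50.

50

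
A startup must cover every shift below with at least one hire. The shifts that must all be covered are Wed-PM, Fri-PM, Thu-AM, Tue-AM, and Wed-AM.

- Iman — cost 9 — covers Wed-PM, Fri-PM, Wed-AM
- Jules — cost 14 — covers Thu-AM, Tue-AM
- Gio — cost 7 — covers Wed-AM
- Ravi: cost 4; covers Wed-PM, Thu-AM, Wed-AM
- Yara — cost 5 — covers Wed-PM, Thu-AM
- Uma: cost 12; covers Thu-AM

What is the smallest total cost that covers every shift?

The greedy cost-per-new-shift heuristic would pick Ravi, Iman, and Jules for 27, but a cheaper cover exists.
Choose Iman and Jules: together they cover Wed-PM, Fri-PM, Thu-AM, Tue-AM, Wed-AM — every shift.
Total cost: 9 + 14 = 23.
No cover costs less than 23.

23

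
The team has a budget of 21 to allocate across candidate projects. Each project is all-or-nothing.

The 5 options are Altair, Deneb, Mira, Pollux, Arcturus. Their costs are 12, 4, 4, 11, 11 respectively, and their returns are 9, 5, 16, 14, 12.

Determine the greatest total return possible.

35

Deneb + Mira + Arcturus: cost 4 + 4 + 11 = 19 ≤ 21, return 5 + 16 + 12 = 33.
Deneb + Mira + Pollux: cost 4 + 4 + 11 = 19 ≤ 21, return 5 + 16 + 14 = 35.
Best is Deneb, Mira, and Pollux with total return 35.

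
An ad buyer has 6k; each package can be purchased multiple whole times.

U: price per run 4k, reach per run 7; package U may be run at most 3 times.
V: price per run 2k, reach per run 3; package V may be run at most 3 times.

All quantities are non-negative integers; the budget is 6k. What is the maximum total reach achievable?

10

1×U and 1×V: price 6 ≤ 6, reach 1·7 + 1·3 = 10.
3×V: price 6 ≤ 6, reach 3·3 = 9.
Best is 10.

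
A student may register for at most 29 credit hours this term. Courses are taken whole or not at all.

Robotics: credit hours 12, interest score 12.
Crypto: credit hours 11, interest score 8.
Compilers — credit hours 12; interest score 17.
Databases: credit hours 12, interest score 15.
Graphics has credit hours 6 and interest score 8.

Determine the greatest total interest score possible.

33

Compilers + Databases: credit hours 12 + 12 = 24 ≤ 29, interest score 17 + 15 = 32.
Crypto + Compilers + Graphics: credit hours 11 + 12 + 6 = 29 ≤ 29, interest score 8 + 17 + 8 = 33.
Crypto + Databases + Graphics: credit hours 11 + 12 + 6 = 29 ≤ 29, interest score 8 + 15 + 8 = 31.
Best is Crypto, Compilers, and Graphics with total interest score 33.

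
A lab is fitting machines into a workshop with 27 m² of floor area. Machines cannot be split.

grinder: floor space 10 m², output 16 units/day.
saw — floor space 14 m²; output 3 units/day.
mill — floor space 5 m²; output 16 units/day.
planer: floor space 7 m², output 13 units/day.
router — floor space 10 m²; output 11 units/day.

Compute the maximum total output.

45

This is an integer program with binary decision variables.
grinder + mill + planer: floor space 10 + 5 + 7 = 22 ≤ 27, output 16 + 16 + 13 = 45.
grinder + mill + router: floor space 10 + 5 + 10 = 25 ≤ 27, output 16 + 16 + 11 = 43.
Best is grinder, mill, and planer with total output 45.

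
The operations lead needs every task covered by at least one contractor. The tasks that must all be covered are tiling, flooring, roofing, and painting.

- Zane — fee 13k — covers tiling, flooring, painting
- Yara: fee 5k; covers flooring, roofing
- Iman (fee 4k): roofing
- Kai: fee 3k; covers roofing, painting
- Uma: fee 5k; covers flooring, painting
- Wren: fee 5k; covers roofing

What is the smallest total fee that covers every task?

16

The greedy cost-per-new-task heuristic would pick Kai, Yara, and Zane for 21, but a cheaper cover exists.
Choose Zane and Kai: together they cover tiling, flooring, roofing, painting — every task.
Total fee: 13 + 3 = 16.
No cover costs less than 16.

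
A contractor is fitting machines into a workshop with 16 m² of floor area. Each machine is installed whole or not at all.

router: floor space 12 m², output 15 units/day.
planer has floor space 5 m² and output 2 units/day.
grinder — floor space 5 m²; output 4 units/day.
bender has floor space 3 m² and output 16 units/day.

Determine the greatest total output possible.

grinder + bender: floor space 5 + 3 = 8 ≤ 16, output 4 + 16 = 20.
planer + grinder + bender: floor space 5 + 5 + 3 = 13 ≤ 16, output 2 + 4 + 16 = 22.
router + bender: floor space 12 + 3 = 15 ≤ 16, output 15 + 16 = 31.
Best is router and bender with total output 31.

31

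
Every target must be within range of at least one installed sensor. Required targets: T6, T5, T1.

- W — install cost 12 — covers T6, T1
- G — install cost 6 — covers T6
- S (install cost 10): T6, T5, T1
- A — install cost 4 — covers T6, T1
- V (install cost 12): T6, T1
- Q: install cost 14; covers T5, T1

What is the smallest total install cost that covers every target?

10

The greedy cost-per-new-target heuristic would pick A and S for 14, but a cheaper cover exists.
S alone covers T6, T5, T1 — every target.
Total install cost: 10.
No cover costs less than 10.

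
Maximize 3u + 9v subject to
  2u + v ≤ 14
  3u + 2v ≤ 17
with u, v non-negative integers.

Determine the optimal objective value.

The continuous relaxation peaks at (0, 8.5) with value 76.50; rounding to a feasible lattice point costs some objective.
(u,v)=(0,8): 2·0+1·8=8≤14, 3·0+2·8=16≤17, objective 72.
(u,v)=(1,7): 2·1+1·7=9≤14, 3·1+2·7=17≤17, objective 66.
(u,v)=(0,7): 2·0+1·7=7≤14, 3·0+2·7=14≤17, objective 63.
Maximum is 72 at (u,v)=(0,8).

72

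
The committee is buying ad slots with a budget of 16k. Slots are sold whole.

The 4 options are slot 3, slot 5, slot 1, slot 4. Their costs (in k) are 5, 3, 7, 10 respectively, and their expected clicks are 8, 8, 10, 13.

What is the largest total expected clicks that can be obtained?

Allowing fractional choices, the relaxed optimum would be about 27.3, but ad slots are indivisible.
slot 3 + slot 5 + slot 1: cost 5 + 3 + 7 = 15 ≤ 16, expected clicks 8 + 8 + 10 = 26.
slot 3 + slot 4: cost 5 + 10 = 15 ≤ 16, expected clicks 8 + 13 = 21.
slot 5 + slot 4: cost 3 + 10 = 13 ≤ 16, expected clicks 8 + 13 = 21.
Best is slot 3, slot 5, and slot 1 with total expected clicks 26.

26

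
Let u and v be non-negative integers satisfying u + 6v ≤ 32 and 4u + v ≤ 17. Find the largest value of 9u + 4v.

(u,v)=(3,4): 1·3+6·4=27≤32, 4·3+1·4=16≤17, objective 43.
(u,v)=(3,3): 1·3+6·3=21≤32, 4·3+1·3=15≤17, objective 39.
The best lattice point is (3,4), giving 43.

43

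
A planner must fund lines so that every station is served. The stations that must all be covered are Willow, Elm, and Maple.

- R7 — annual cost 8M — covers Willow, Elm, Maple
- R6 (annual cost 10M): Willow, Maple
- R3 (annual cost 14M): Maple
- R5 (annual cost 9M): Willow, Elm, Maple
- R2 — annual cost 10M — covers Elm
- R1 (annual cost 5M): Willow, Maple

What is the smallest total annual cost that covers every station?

8

The greedy cost-per-new-station heuristic would pick R1 and R7 for 13, but a cheaper cover exists.
R7 alone covers Willow, Elm, Maple — every station.
Total annual cost: 8.
No cover costs less than 8.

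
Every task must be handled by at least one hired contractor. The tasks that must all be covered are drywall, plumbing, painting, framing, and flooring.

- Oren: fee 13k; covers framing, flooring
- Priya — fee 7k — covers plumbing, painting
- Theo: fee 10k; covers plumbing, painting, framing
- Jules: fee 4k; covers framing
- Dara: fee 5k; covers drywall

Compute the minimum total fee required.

Choose Oren, Priya, and Dara: together they cover drywall, plumbing, painting, framing, flooring — every task.
Total fee: 13 + 7 + 5 = 25.

25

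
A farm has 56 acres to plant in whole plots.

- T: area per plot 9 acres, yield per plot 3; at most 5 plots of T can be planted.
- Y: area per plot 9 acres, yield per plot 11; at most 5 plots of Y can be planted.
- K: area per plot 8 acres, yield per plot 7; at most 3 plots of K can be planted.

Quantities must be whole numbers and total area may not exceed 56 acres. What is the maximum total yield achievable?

62

5×Y and 1×K: area 53 ≤ 56, yield 5·11 + 1·7 = 62.
4×Y and 2×K: area 52 ≤ 56, yield 4·11 + 2·7 = 58.
Best is 62.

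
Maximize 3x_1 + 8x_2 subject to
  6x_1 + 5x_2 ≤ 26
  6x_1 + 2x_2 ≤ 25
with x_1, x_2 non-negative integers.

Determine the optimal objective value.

40

(x_1,x_2)=(0,5): 6·0+5·5=25≤26, 6·0+2·5=10≤25, objective 40.
(x_1,x_2)=(1,4): 6·1+5·4=26≤26, 6·1+2·4=14≤25, objective 35.
Maximum is 40 at (x_1,x_2)=(0,5).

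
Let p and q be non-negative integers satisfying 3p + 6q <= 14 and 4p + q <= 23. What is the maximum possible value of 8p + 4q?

Relaxing integrality, the LP optimum is 37.33 at (p,q) = (4.67, 0), which is not an integer point.
(p,q)=(4,0) is feasible, giving 32.
(p,q)=(3,0) is feasible, giving 24.
The best lattice point is (4,0), giving 32.

32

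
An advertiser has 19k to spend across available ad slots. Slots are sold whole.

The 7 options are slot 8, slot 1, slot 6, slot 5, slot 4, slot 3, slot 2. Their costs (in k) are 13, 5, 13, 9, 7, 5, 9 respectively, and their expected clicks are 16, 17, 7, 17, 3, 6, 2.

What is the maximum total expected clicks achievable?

Take slot 1, slot 5, and slot 3: cost 5 + 9 + 5 = 19 ≤ 19, expected clicks 17 + 17 + 6 = 40.
No other feasible combination does better.

40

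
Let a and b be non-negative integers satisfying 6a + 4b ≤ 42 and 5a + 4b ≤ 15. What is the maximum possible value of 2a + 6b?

18

The continuous relaxation peaks at (0, 3.75) with value 22.50; rounding to a feasible lattice point costs some objective.
(a,b)=(0,3): 6·0+4·3=12≤42, 5·0+4·3=12≤15, objective 18.
(a,b)=(1,2): 6·1+4·2=14≤42, 5·1+4·2=13≤15, objective 14.
(a,b)=(0,2): 6·0+4·2=8≤42, 5·0+4·2=8≤15, objective 12.
Maximum is 18 at (a,b)=(0,3).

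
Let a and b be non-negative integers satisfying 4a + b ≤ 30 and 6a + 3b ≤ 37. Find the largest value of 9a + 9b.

108

(a,b)=(0,12): 4·0+1·12=12≤30, 6·0+3·12=36≤37, objective 108.
(a,b)=(0,11): 4·0+1·11=11≤30, 6·0+3·11=33≤37, objective 99.
Maximum is 108 at (a,b)=(0,12).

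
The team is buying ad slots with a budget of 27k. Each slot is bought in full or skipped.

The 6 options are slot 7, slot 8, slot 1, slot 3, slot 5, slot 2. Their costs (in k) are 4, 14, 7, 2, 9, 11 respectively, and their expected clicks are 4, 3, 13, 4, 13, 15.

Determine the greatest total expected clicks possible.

Take slot 1, slot 5, and slot 2: cost 7 + 9 + 11 = 27 ≤ 27, expected clicks 13 + 13 + 15 = 41.
No other feasible combination does better.

41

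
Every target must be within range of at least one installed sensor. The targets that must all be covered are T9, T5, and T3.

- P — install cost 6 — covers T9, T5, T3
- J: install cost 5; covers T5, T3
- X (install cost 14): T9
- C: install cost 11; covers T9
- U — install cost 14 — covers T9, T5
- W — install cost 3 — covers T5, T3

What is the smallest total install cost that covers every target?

6

This is a weighted set-cover instance.
The greedy cost-per-new-target heuristic would pick W and P for 9, but a cheaper cover exists.
P alone covers T9, T5, T3 — every target.
Total install cost: 6.
No cover costs less than 6.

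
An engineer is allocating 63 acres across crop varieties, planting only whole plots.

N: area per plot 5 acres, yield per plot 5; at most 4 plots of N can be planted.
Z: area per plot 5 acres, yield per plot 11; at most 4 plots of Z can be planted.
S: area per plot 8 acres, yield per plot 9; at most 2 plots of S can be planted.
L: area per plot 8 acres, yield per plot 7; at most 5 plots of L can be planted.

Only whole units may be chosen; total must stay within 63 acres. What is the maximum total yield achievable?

86

Take 2×N, 4×Z, 2×S, and 2×L: area 62 ≤ 63, yield 2·5 + 4·11 + 2·9 + 2·7 = 86.
Z has the best ratio (11/5) and is taken to its limit of 4; remaining capacity is filled optimally with the others.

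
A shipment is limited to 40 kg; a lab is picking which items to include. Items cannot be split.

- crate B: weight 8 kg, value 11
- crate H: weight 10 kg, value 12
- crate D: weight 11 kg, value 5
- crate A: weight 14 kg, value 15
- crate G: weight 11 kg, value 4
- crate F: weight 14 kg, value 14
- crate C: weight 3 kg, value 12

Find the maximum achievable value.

52

Allowing fractional choices, the relaxed optimum would be about 55.0, but items are indivisible.
crate B + crate H + crate F + crate C: weight 8 + 10 + 14 + 3 = 35 ≤ 40, value 11 + 12 + 14 + 12 = 49.
crate B + crate A + crate F + crate C: weight 8 + 14 + 14 + 3 = 39 ≤ 40, value 11 + 15 + 14 + 12 = 52.
crate B + crate H + crate A + crate C: weight 8 + 10 + 14 + 3 = 35 ≤ 40, value 11 + 12 + 15 + 12 = 50.
Best is crate B, crate A, crate F, and crate C with total value 52.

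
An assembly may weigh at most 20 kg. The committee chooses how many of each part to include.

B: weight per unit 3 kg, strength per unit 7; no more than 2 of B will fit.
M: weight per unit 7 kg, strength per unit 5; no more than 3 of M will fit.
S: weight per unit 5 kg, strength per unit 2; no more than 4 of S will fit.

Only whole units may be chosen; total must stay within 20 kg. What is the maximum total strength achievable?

24

B has the best ratio (7/3); taking only B gives at most 2×7 = 14 (stopped by the supply cap of 2).
Mixing does better — 2×B and 2×M: weight 20 ≤ 20, strength 2·7 + 2·5 = 24.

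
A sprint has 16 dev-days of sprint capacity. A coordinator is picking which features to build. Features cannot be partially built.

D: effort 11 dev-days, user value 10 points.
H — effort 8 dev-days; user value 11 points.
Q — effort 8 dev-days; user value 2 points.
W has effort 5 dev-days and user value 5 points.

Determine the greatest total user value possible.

Allowing fractional choices, the relaxed optimum would be about 18.7, but features are indivisible.
D + W: effort 11 + 5 = 16 ≤ 16, user value 10 + 5 = 15.
H + W: effort 8 + 5 = 13 ≤ 16, user value 11 + 5 = 16.
H + Q: effort 8 + 8 = 16 ≤ 16, user value 11 + 2 = 13.
Best is H and W with total user value 16.

16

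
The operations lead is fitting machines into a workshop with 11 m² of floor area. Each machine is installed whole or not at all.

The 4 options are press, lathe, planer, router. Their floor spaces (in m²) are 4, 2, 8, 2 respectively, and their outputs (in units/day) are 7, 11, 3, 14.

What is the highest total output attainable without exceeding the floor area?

Allowing fractional choices, the relaxed optimum would be about 33.1, but machines are indivisible.
press + router: floor space 4 + 2 = 6 ≤ 11, output 7 + 14 = 21.
press + lathe + router: floor space 4 + 2 + 2 = 8 ≤ 11, output 7 + 11 + 14 = 32.
lathe + router: floor space 2 + 2 = 4 ≤ 11, output 11 + 14 = 25.
Best is press, lathe, and router with total output 32.

32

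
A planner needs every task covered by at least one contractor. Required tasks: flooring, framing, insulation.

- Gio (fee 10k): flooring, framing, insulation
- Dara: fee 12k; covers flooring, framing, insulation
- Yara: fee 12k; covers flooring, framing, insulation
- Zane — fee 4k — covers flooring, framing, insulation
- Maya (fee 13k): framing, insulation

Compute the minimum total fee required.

4

This is a weighted set-cover instance.
Zane alone covers flooring, framing, insulation — every task.
Total fee: 4.
No cover costs less than 4.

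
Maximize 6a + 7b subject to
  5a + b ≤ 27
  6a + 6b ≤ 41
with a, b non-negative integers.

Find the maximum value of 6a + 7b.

42

(a,b)=(0,6) is feasible, giving 42.
(a,b)=(1,5) is feasible, giving 41.
(a,b)=(0,5) is feasible, giving 35.
The best lattice point is (0,6), giving 42.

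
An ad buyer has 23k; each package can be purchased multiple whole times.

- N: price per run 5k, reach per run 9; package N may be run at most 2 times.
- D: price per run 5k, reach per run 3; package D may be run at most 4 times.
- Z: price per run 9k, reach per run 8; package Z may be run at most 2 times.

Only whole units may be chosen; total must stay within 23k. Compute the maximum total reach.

This is a bounded integer knapsack.
N has the best ratio (9/5); taking only N gives at most 2×9 = 18 (stopped by the supply cap of 2).
Mixing does better — 2×N and 1×Z: price 19 ≤ 23, reach 2·9 + 1·8 = 26.

26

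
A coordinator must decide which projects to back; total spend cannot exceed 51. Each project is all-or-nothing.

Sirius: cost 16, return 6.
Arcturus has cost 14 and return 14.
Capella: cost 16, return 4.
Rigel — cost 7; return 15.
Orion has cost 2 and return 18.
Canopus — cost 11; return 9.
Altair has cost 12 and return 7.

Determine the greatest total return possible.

63

Allowing fractional choices, the relaxed optimum would be about 64.9, but projects are indivisible.
Sirius + Arcturus + Rigel + Orion + Canopus: cost 16 + 14 + 7 + 2 + 11 = 50 ≤ 51, return 6 + 14 + 15 + 18 + 9 = 62.
Arcturus + Rigel + Orion + Canopus + Altair: cost 14 + 7 + 2 + 11 + 12 = 46 ≤ 51, return 14 + 15 + 18 + 9 + 7 = 63.
Arcturus + Capella + Rigel + Orion + Canopus: cost 14 + 16 + 7 + 2 + 11 = 50 ≤ 51, return 14 + 4 + 15 + 18 + 9 = 60.
Best is Arcturus, Rigel, Orion, Canopus, and Altair with total return 63.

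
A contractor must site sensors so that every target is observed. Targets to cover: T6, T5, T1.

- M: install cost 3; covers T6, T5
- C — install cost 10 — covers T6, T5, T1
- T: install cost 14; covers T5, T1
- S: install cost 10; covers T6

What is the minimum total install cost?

The greedy cost-per-new-target heuristic would pick M and C for 13, but a cheaper cover exists.
C alone covers T6, T5, T1 — every target.
Total install cost: 10.
No cover costs less than 10.

10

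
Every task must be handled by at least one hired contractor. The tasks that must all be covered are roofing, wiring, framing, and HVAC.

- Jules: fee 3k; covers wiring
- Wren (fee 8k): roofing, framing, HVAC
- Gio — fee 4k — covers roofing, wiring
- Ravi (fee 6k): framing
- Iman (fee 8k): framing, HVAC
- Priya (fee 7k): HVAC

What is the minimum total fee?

11

Choose Jules and Wren: together they cover roofing, wiring, framing, HVAC — every task.
Total fee: 3 + 8 = 11.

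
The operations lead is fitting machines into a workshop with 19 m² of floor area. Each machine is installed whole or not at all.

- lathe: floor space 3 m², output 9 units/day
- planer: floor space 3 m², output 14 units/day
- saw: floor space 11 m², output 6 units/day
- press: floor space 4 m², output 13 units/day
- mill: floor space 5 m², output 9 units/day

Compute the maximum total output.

45

Allowing fractional choices, the relaxed optimum would be about 47.2, but machines are indivisible.
lathe + planer + press: floor space 3 + 3 + 4 = 10 ≤ 19, output 9 + 14 + 13 = 36.
lathe + planer + press + mill: floor space 3 + 3 + 4 + 5 = 15 ≤ 19, output 9 + 14 + 13 + 9 = 45.
Best is lathe, planer, press, and mill with total output 45.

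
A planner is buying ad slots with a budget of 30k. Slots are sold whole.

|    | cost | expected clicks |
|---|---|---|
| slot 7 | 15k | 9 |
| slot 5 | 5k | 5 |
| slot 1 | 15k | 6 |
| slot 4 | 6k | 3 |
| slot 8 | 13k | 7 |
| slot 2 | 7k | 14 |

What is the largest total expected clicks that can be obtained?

28

Take slot 7, slot 5, and slot 2: cost 15 + 5 + 7 = 27 ≤ 30, expected clicks 9 + 5 + 14 = 28.
No other feasible combination does better.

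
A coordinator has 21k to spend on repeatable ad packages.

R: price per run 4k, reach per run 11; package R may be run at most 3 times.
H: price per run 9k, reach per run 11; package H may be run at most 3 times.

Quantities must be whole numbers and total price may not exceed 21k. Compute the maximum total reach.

44

2×R and 1×H: price 17 ≤ 21, reach 2·11 + 1·11 = 33.
3×R and 1×H: price 21 ≤ 21, reach 3·11 + 1·11 = 44.
Best is 44.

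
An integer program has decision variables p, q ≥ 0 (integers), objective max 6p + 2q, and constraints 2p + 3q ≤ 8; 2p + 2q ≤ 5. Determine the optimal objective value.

The continuous relaxation peaks at (2.5, 0) with value 15.00; rounding to a feasible lattice point costs some objective.
(p,q)=(2,0) is feasible, giving 12.
(p,q)=(1,1) is feasible, giving 8.
Maximum is 12 at (p,q)=(2,0).

12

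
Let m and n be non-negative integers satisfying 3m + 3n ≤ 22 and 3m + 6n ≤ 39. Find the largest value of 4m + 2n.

28

(m,n)=(7,0): 3·7+3·0=21≤22, 3·7+6·0=21≤39, objective 28.
(m,n)=(6,1): 3·6+3·1=21≤22, 3·6+6·1=24≤39, objective 26.
(m,n)=(6,0): 3·6+3·0=18≤22, 3·6+6·0=18≤39, objective 24.
The best lattice point is (7,0), giving 28.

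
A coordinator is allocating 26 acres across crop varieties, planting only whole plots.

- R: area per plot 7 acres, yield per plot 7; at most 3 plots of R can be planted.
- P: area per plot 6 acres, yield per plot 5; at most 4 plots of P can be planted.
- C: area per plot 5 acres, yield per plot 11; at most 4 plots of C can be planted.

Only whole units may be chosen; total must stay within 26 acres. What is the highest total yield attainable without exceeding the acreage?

This is a bounded integer knapsack.
Take 1×P and 4×C: area 26 ≤ 26, yield 1·5 + 4·11 = 49.
C has the best ratio (11/5) and is taken to its limit of 4; remaining capacity is filled optimally with the others.

49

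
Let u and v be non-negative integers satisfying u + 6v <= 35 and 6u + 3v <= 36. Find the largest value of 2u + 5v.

(u,v)=(3,5): 1·3+6·5=33≤35, 6·3+3·5=33≤36, objective 31.
(u,v)=(2,5): 1·2+6·5=32≤35, 6·2+3·5=27≤36, objective 29.
Maximum is 31 at (u,v)=(3,5).

31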